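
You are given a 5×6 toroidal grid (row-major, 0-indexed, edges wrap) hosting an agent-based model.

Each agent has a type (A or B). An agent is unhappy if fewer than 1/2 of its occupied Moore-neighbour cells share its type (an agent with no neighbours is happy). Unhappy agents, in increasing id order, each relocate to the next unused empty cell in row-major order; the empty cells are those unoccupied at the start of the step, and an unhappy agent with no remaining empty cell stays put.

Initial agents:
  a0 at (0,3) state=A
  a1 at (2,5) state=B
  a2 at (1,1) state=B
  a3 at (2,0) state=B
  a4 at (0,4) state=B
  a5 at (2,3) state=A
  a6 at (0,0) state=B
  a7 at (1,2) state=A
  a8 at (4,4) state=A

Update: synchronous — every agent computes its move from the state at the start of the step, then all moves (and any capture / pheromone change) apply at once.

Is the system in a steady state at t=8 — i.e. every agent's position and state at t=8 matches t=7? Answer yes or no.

yes

t=1: a0@(0,3):A a1@(2,5):B a2@(1,1):B a3@(2,0):B a4@(0,1):B a5@(2,3):A a6@(0,0):B a7@(1,2):A a8@(4,4):A
t=2: (unchanged — steady state)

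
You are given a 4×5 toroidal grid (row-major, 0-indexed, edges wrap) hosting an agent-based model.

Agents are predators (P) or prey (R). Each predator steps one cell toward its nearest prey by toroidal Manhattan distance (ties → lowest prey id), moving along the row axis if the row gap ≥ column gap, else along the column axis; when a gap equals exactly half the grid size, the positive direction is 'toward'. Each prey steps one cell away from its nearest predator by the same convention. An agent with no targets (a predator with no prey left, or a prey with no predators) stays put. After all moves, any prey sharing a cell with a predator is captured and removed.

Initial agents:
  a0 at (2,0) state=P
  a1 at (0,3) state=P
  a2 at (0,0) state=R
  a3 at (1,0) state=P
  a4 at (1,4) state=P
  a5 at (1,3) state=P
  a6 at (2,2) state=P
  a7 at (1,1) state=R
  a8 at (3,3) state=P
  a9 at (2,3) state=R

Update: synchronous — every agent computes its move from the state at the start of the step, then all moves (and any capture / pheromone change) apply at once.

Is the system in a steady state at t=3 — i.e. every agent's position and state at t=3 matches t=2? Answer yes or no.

no

t=1: a0@(3,0):P a1@(0,4):P a3@(0,0):P a4@(0,4):P a5@(2,3):P a6@(2,3):P a7@(1,2):R a8@(2,3):P a9@(3,3):R
t=2: a0@(3,4):P a1@(3,4):P a3@(0,1):P a4@(3,4):P a5@(3,3):P a6@(3,3):P a7@(0,2):R a8@(3,3):P a9@(0,3):R
t=3: a0@(0,4):P a1@(0,4):P a3@(0,2):P a4@(0,4):P a5@(0,3):P a6@(0,3):P a8@(0,3):P a9@(1,3):R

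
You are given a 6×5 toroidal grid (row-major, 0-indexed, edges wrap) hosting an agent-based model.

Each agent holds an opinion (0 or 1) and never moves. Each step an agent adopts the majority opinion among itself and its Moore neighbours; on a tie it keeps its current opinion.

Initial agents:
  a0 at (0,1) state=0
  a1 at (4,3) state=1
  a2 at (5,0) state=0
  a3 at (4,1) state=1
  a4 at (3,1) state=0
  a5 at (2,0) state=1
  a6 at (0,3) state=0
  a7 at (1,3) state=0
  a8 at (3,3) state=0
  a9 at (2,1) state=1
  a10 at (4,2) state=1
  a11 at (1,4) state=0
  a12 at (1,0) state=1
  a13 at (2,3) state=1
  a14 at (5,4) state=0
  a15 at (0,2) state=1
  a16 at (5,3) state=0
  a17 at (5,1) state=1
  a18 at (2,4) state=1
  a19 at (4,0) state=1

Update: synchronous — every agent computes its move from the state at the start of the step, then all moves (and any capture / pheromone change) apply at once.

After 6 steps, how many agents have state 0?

6

t=1: a0@(0,1):1 a1@(4,3):0 a2@(5,0):0 a3@(4,1):1 a4@(3,1):1 a5@(2,0):1 a6@(0,3):0 a7@(1,3):0 a8@(3,3):1 a9@(2,1):1 a10@(4,2):1 a11@(1,4):1 a12@(1,0):1 a13@(2,3):0 a14@(5,4):0 a15@(0,2):0 a16@(5,3):0 a17@(5,1):1 a18@(2,4):1 a19@(4,0):1
t=2: a0@(0,1):1 a1@(4,3):0 a2@(5,0):1 a3@(4,1):1 a4@(3,1):1 a5@(2,0):1 a6@(0,3):0 a7@(1,3):0 a8@(3,3):1 a9@(2,1):1 a10@(4,2):1 a11@(1,4):1 a12@(1,0):1 a13@(2,3):1 a14@(5,4):0 a15@(0,2):0 a16@(5,3):0 a17@(5,1):1 a18@(2,4):1 a19@(4,0):1
t=3: (unchanged — steady state)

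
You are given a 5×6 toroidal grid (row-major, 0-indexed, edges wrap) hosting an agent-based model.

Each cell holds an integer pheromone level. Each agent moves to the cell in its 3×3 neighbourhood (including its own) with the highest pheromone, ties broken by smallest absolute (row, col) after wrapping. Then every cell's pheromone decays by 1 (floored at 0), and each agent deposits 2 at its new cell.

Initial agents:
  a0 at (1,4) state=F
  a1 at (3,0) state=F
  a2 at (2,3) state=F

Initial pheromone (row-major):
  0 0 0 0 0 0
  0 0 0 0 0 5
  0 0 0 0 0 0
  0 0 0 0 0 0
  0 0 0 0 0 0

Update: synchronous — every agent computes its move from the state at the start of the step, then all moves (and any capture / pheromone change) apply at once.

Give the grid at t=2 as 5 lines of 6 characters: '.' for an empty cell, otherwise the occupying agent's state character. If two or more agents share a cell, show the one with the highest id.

......
..F..F
......
......
......

t=1: a0@(1,5) a1@(2,0) a2@(1,2) | pheromone: 0 0 0 0 0 0 / 0 0 2 0 0 6 / 2 0 0 0 0 0 / 0 0 0 0 0 0 / 0 0 0 0 0 0
t=2: a0@(1,5) a1@(1,5) a2@(1,2) | pheromone: 0 0 0 0 0 0 / 0 0 3 0 0 9 / 1 0 0 0 0 0 / 0 0 0 0 0 0 / 0 0 0 0 0 0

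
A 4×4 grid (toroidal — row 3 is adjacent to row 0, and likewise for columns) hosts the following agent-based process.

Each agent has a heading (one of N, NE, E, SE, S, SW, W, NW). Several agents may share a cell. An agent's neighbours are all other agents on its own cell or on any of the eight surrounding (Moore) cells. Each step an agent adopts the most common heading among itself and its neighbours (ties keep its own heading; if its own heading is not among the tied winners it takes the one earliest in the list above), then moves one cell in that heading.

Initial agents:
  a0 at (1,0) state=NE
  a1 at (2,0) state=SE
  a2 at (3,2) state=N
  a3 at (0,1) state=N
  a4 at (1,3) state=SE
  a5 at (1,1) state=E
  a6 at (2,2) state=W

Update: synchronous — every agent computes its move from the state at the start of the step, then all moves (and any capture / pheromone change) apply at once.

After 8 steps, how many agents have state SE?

7

t=1: a0@(2,1):SE a1@(3,1):SE a2@(2,2):N a3@(3,1):N a4@(2,0):SE a5@(1,2):E a6@(2,1):W
t=2: a0@(3,2):SE a1@(0,2):SE a2@(1,2):N a3@(0,2):SE a4@(3,1):SE a5@(1,3):E a6@(3,2):SE
t=3: a0@(0,3):SE a1@(1,3):SE a2@(2,3):SE a3@(1,3):SE a4@(0,2):SE a5@(2,0):SE a6@(0,3):SE
t=4: a0@(1,0):SE a1@(2,0):SE a2@(3,0):SE a3@(2,0):SE a4@(1,3):SE a5@(3,1):SE a6@(1,0):SE
t=5: a0@(2,1):SE a1@(3,1):SE a2@(0,1):SE a3@(3,1):SE a4@(2,0):SE a5@(0,2):SE a6@(2,1):SE
t=6: a0@(3,2):SE a1@(0,2):SE a2@(1,2):SE a3@(0,2):SE a4@(3,1):SE a5@(1,3):SE a6@(3,2):SE
t=7: a0@(0,3):SE a1@(1,3):SE a2@(2,3):SE a3@(1,3):SE a4@(0,2):SE a5@(2,0):SE a6@(0,3):SE
t=8: a0@(1,0):SE a1@(2,0):SE a2@(3,0):SE a3@(2,0):SE a4@(1,3):SE a5@(3,1):SE a6@(1,0):SE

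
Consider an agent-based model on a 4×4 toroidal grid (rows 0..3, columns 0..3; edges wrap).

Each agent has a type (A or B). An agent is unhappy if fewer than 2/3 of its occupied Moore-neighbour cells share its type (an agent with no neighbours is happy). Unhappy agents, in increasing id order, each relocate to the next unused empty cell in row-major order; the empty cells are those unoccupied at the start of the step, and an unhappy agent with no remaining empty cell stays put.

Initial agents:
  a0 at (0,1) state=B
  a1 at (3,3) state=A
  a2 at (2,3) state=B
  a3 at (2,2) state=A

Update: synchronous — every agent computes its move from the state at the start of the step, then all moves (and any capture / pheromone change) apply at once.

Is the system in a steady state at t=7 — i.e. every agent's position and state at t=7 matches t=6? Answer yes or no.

t=1: a0@(0,1):B a1@(0,0):A a2@(0,2):B a3@(0,3):A
t=2: a0@(1,0):B a1@(1,1):A a2@(1,2):B a3@(1,3):A
t=3: a0@(0,0):B a1@(0,1):A a2@(0,2):B a3@(0,3):A
t=4: a0@(1,0):B a1@(1,1):A a2@(1,2):B a3@(1,3):A
t=5: a0@(0,0):B a1@(0,1):A a2@(0,2):B a3@(0,3):A
t=6: a0@(1,0):B a1@(1,1):A a2@(1,2):B a3@(1,3):A
t=7: a0@(0,0):B a1@(0,1):A a2@(0,2):B a3@(0,3):A

no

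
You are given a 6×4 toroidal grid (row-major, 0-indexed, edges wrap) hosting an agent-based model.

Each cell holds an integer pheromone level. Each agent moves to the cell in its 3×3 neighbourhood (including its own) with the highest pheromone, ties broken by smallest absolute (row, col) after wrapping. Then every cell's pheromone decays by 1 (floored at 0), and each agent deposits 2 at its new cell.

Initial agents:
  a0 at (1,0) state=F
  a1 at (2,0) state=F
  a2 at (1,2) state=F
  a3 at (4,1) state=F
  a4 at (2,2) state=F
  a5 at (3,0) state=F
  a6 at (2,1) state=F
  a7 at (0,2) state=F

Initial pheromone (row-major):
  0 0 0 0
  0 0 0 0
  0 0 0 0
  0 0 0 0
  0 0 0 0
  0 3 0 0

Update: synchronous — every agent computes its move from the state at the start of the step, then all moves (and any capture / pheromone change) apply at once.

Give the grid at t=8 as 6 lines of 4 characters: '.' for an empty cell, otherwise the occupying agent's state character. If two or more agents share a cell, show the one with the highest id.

....
F...
....
....
....
.F..

t=1: a0@(0,0) a1@(1,0) a2@(0,1) a3@(5,1) a4@(1,1) a5@(2,0) a6@(1,0) a7@(5,1) | pheromone: 2 2 0 0 / 4 2 0 0 / 2 0 0 0 / 0 0 0 0 / 0 0 0 0 / 0 6 0 0
t=2: a0@(5,1) a1@(1,0) a2@(5,1) a3@(5,1) a4@(1,0) a5@(1,0) a6@(1,0) a7@(5,1) | pheromone: 1 1 0 0 / 11 1 0 0 / 1 0 0 0 / 0 0 0 0 / 0 0 0 0 / 0 13 0 0
t=3: a0@(5,1) a1@(1,0) a2@(5,1) a3@(5,1) a4@(1,0) a5@(1,0) a6@(1,0) a7@(5,1) | pheromone: 0 0 0 0 / 18 0 0 0 / 0 0 0 0 / 0 0 0 0 / 0 0 0 0 / 0 20 0 0
t=4: a0@(5,1) a1@(1,0) a2@(5,1) a3@(5,1) a4@(1,0) a5@(1,0) a6@(1,0) a7@(5,1) | pheromone: 0 0 0 0 / 25 0 0 0 / 0 0 0 0 / 0 0 0 0 / 0 0 0 0 / 0 27 0 0
t=5: a0@(5,1) a1@(1,0) a2@(5,1) a3@(5,1) a4@(1,0) a5@(1,0) a6@(1,0) a7@(5,1) | pheromone: 0 0 0 0 / 32 0 0 0 / 0 0 0 0 / 0 0 0 0 / 0 0 0 0 / 0 34 0 0
t=6: a0@(5,1) a1@(1,0) a2@(5,1) a3@(5,1) a4@(1,0) a5@(1,0) a6@(1,0) a7@(5,1) | pheromone: 0 0 0 0 / 39 0 0 0 / 0 0 0 0 / 0 0 0 0 / 0 0 0 0 / 0 41 0 0
t=7: a0@(5,1) a1@(1,0) a2@(5,1) a3@(5,1) a4@(1,0) a5@(1,0) a6@(1,0) a7@(5,1) | pheromone: 0 0 0 0 / 46 0 0 0 / 0 0 0 0 / 0 0 0 0 / 0 0 0 0 / 0 48 0 0
t=8: a0@(5,1) a1@(1,0) a2@(5,1) a3@(5,1) a4@(1,0) a5@(1,0) a6@(1,0) a7@(5,1) | pheromone: 0 0 0 0 / 53 0 0 0 / 0 0 0 0 / 0 0 0 0 / 0 0 0 0 / 0 55 0 0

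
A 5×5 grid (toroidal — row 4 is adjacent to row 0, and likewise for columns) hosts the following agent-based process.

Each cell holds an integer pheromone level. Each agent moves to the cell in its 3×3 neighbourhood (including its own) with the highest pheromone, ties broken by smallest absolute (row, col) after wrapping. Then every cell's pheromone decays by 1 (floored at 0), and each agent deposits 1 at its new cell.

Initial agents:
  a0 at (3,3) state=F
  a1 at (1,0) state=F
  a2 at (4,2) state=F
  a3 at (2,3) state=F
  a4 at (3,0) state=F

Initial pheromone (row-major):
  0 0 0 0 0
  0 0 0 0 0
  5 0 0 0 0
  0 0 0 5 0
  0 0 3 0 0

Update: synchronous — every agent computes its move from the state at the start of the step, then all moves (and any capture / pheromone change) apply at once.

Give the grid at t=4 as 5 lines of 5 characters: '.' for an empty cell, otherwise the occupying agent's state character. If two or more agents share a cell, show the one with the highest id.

t=1: a0@(3,3) a1@(2,0) a2@(3,3) a3@(3,3) a4@(2,0) | pheromone: 0 0 0 0 0 / 0 0 0 0 0 / 6 0 0 0 0 / 0 0 0 7 0 / 0 0 2 0 0
t=2: a0@(3,3) a1@(2,0) a2@(3,3) a3@(3,3) a4@(2,0) | pheromone: 0 0 0 0 0 / 0 0 0 0 0 / 7 0 0 0 0 / 0 0 0 9 0 / 0 0 1 0 0
t=3: a0@(3,3) a1@(2,0) a2@(3,3) a3@(3,3) a4@(2,0) | pheromone: 0 0 0 0 0 / 0 0 0 0 0 / 8 0 0 0 0 / 0 0 0 11 0 / 0 0 0 0 0
t=4: a0@(3,3) a1@(2,0) a2@(3,3) a3@(3,3) a4@(2,0) | pheromone: 0 0 0 0 0 / 0 0 0 0 0 / 9 0 0 0 0 / 0 0 0 13 0 / 0 0 0 0 0

.....
.....
F....
...F.
.....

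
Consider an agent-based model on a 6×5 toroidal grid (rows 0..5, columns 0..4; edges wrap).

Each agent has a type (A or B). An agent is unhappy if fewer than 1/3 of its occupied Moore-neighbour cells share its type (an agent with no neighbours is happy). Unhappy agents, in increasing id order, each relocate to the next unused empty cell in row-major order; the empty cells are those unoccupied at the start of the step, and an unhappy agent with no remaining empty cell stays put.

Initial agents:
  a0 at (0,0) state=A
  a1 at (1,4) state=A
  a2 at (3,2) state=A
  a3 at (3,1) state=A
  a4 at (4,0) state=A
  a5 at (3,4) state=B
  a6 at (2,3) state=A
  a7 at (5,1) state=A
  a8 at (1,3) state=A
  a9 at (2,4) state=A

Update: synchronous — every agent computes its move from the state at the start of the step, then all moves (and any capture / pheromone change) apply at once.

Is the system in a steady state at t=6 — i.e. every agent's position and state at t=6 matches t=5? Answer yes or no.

no

t=1: a0@(0,0):A a1@(1,4):A a2@(3,2):A a3@(3,1):A a4@(4,0):A a5@(0,1):B a6@(2,3):A a7@(5,1):A a8@(1,3):A a9@(2,4):A
t=2: a0@(0,0):A a1@(1,4):A a2@(3,2):A a3@(3,1):A a4@(4,0):A a5@(0,2):B a6@(2,3):A a7@(5,1):A a8@(1,3):A a9@(2,4):A
t=3: a0@(0,0):A a1@(1,4):A a2@(3,2):A a3@(3,1):A a4@(4,0):A a5@(0,1):B a6@(2,3):A a7@(5,1):A a8@(1,3):A a9@(2,4):A
t=4: a0@(0,0):A a1@(1,4):A a2@(3,2):A a3@(3,1):A a4@(4,0):A a5@(0,2):B a6@(2,3):A a7@(5,1):A a8@(1,3):A a9@(2,4):A
t=5: a0@(0,0):A a1@(1,4):A a2@(3,2):A a3@(3,1):A a4@(4,0):A a5@(0,1):B a6@(2,3):A a7@(5,1):A a8@(1,3):A a9@(2,4):A
t=6: a0@(0,0):A a1@(1,4):A a2@(3,2):A a3@(3,1):A a4@(4,0):A a5@(0,2):B a6@(2,3):A a7@(5,1):A a8@(1,3):A a9@(2,4):A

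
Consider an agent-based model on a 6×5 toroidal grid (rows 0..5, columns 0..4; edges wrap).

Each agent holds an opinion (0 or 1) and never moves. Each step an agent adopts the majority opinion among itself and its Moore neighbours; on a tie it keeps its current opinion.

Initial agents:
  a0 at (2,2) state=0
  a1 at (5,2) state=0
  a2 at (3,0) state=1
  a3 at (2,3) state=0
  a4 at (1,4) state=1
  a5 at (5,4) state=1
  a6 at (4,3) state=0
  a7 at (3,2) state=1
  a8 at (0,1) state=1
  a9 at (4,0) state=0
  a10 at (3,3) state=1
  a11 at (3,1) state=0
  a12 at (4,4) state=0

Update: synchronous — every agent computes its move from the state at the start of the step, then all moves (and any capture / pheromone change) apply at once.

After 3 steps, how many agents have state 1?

2

t=1: a0@(2,2):0 a1@(5,2):0 a2@(3,0):0 a3@(2,3):1 a4@(1,4):1 a5@(5,4):0 a6@(4,3):0 a7@(3,2):0 a8@(0,1):1 a9@(4,0):0 a10@(3,3):0 a11@(3,1):0 a12@(4,4):0
t=2: a0@(2,2):0 a1@(5,2):0 a2@(3,0):0 a3@(2,3):0 a4@(1,4):1 a5@(5,4):0 a6@(4,3):0 a7@(3,2):0 a8@(0,1):1 a9@(4,0):0 a10@(3,3):0 a11@(3,1):0 a12@(4,4):0
t=3: (unchanged — steady state)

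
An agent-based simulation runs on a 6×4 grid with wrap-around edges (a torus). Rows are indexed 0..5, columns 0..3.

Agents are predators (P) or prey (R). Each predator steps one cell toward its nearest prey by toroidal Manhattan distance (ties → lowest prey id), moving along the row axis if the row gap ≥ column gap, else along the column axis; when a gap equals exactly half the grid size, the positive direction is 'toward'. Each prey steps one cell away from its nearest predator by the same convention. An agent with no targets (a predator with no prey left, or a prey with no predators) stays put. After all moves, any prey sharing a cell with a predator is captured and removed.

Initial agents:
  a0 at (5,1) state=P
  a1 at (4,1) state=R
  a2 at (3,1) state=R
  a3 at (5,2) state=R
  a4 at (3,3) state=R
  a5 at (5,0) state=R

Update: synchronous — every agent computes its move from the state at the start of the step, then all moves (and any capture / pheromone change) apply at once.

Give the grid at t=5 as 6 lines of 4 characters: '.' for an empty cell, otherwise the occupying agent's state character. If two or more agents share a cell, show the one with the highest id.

t=1: a0@(4,1):P a1@(3,1):R a2@(2,1):R a3@(5,3):R a4@(2,3):R a5@(5,3):R
t=2: a0@(3,1):P a1@(2,1):R a2@(1,1):R a3@(5,2):R a4@(1,3):R a5@(5,2):R
t=3: a0@(2,1):P a1@(1,1):R a2@(0,1):R a3@(0,2):R a4@(0,3):R a5@(0,2):R
t=4: a0@(1,1):P a1@(0,1):R a2@(5,1):R a3@(5,2):R a4@(5,3):R a5@(5,2):R
t=5: a0@(0,1):P a1@(5,1):R a2@(4,1):R a3@(4,2):R a4@(4,3):R a5@(4,2):R

.P..
....
....
....
.RRR
.R..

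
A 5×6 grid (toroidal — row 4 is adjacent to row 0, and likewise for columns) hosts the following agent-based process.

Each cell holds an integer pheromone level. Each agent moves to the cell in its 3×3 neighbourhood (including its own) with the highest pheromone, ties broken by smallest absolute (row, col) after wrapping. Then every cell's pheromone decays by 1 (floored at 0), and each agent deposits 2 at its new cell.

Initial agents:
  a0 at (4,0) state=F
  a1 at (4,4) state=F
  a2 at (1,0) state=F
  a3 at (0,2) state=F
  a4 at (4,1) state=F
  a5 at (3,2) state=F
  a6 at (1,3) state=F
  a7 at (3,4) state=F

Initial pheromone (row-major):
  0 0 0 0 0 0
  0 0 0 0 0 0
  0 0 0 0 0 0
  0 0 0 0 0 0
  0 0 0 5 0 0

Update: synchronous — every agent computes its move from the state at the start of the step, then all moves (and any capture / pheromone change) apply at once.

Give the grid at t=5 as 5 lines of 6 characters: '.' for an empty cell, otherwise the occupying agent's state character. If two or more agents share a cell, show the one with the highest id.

F.....
......
......
......
...F..

t=1: a0@(0,0) a1@(4,3) a2@(0,0) a3@(4,3) a4@(0,0) a5@(4,3) a6@(0,2) a7@(4,3) | pheromone: 6 0 2 0 0 0 / 0 0 0 0 0 0 / 0 0 0 0 0 0 / 0 0 0 0 0 0 / 0 0 0 12 0 0
t=2: a0@(0,0) a1@(4,3) a2@(0,0) a3@(4,3) a4@(0,0) a5@(4,3) a6@(4,3) a7@(4,3) | pheromone: 11 0 1 0 0 0 / 0 0 0 0 0 0 / 0 0 0 0 0 0 / 0 0 0 0 0 0 / 0 0 0 21 0 0
t=3: a0@(0,0) a1@(4,3) a2@(0,0) a3@(4,3) a4@(0,0) a5@(4,3) a6@(4,3) a7@(4,3) | pheromone: 16 0 0 0 0 0 / 0 0 0 0 0 0 / 0 0 0 0 0 0 / 0 0 0 0 0 0 / 0 0 0 30 0 0
t=4: a0@(0,0) a1@(4,3) a2@(0,0) a3@(4,3) a4@(0,0) a5@(4,3) a6@(4,3) a7@(4,3) | pheromone: 21 0 0 0 0 0 / 0 0 0 0 0 0 / 0 0 0 0 0 0 / 0 0 0 0 0 0 / 0 0 0 39 0 0
t=5: a0@(0,0) a1@(4,3) a2@(0,0) a3@(4,3) a4@(0,0) a5@(4,3) a6@(4,3) a7@(4,3) | pheromone: 26 0 0 0 0 0 / 0 0 0 0 0 0 / 0 0 0 0 0 0 / 0 0 0 0 0 0 / 0 0 0 48 0 0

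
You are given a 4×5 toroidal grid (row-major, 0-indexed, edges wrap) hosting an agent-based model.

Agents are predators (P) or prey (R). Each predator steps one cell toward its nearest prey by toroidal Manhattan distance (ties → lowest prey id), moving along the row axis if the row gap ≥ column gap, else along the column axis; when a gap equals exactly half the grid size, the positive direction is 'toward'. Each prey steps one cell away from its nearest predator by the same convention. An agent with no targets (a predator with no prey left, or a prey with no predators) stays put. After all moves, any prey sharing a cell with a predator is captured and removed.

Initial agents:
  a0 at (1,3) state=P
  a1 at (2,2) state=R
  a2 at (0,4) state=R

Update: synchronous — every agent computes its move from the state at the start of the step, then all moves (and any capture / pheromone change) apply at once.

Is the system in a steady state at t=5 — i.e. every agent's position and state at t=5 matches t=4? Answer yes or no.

no

t=1: a0@(2,3):P a1@(3,2):R a2@(3,4):R
t=2: a0@(3,3):P a1@(0,2):R a2@(0,4):R
t=3: a0@(0,3):P a1@(1,2):R a2@(1,4):R
t=4: a0@(1,3):P a1@(2,2):R a2@(2,4):R
t=5: a0@(2,3):P a1@(3,2):R a2@(3,4):R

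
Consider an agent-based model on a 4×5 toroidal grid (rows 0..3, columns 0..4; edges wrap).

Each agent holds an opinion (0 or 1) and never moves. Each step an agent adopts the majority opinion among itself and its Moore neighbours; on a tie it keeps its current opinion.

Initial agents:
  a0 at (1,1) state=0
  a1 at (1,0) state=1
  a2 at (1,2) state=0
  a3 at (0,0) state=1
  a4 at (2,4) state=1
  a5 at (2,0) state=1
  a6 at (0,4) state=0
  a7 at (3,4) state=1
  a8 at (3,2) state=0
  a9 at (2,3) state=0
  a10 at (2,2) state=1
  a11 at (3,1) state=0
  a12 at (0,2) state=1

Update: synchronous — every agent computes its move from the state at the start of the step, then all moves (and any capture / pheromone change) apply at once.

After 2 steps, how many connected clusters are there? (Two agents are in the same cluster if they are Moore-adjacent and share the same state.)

t=1: a0@(1,1):1 a1@(1,0):1 a2@(1,2):0 a3@(0,0):1 a4@(2,4):1 a5@(2,0):1 a6@(0,4):1 a7@(3,4):1 a8@(3,2):0 a9@(2,3):0 a10@(2,2):0 a11@(3,1):1 a12@(0,2):0
t=2: (unchanged — steady state)

2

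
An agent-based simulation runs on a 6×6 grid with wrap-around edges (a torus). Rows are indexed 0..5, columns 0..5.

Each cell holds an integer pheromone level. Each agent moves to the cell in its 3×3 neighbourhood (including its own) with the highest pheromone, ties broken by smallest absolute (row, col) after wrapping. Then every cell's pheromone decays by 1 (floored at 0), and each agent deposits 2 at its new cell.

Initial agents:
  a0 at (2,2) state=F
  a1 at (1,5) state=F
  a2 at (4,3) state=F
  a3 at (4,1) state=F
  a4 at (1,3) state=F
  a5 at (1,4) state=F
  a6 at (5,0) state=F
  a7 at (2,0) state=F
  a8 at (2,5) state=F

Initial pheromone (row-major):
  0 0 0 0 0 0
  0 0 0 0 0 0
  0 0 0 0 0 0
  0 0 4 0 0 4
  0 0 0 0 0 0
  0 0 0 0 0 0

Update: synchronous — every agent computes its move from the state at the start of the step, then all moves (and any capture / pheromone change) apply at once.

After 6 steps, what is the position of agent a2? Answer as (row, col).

t=1: a0@(3,2) a1@(0,0) a2@(3,2) a3@(3,2) a4@(0,2) a5@(0,3) a6@(0,0) a7@(3,5) a8@(3,5) | pheromone: 4 0 2 2 0 0 / 0 0 0 0 0 0 / 0 0 0 0 0 0 / 0 0 9 0 0 7 / 0 0 0 0 0 0 / 0 0 0 0 0 0
t=2: a0@(3,2) a1@(0,0) a2@(3,2) a3@(3,2) a4@(0,2) a5@(0,2) a6@(0,0) a7@(3,5) a8@(3,5) | pheromone: 7 0 5 1 0 0 / 0 0 0 0 0 0 / 0 0 0 0 0 0 / 0 0 14 0 0 10 / 0 0 0 0 0 0 / 0 0 0 0 0 0
t=3: a0@(3,2) a1@(0,0) a2@(3,2) a3@(3,2) a4@(0,2) a5@(0,2) a6@(0,0) a7@(3,5) a8@(3,5) | pheromone: 10 0 8 0 0 0 / 0 0 0 0 0 0 / 0 0 0 0 0 0 / 0 0 19 0 0 13 / 0 0 0 0 0 0 / 0 0 0 0 0 0
t=4: a0@(3,2) a1@(0,0) a2@(3,2) a3@(3,2) a4@(0,2) a5@(0,2) a6@(0,0) a7@(3,5) a8@(3,5) | pheromone: 13 0 11 0 0 0 / 0 0 0 0 0 0 / 0 0 0 0 0 0 / 0 0 24 0 0 16 / 0 0 0 0 0 0 / 0 0 0 0 0 0
t=5: a0@(3,2) a1@(0,0) a2@(3,2) a3@(3,2) a4@(0,2) a5@(0,2) a6@(0,0) a7@(3,5) a8@(3,5) | pheromone: 16 0 14 0 0 0 / 0 0 0 0 0 0 / 0 0 0 0 0 0 / 0 0 29 0 0 19 / 0 0 0 0 0 0 / 0 0 0 0 0 0
t=6: a0@(3,2) a1@(0,0) a2@(3,2) a3@(3,2) a4@(0,2) a5@(0,2) a6@(0,0) a7@(3,5) a8@(3,5) | pheromone: 19 0 17 0 0 0 / 0 0 0 0 0 0 / 0 0 0 0 0 0 / 0 0 34 0 0 22 / 0 0 0 0 0 0 / 0 0 0 0 0 0

(3, 2)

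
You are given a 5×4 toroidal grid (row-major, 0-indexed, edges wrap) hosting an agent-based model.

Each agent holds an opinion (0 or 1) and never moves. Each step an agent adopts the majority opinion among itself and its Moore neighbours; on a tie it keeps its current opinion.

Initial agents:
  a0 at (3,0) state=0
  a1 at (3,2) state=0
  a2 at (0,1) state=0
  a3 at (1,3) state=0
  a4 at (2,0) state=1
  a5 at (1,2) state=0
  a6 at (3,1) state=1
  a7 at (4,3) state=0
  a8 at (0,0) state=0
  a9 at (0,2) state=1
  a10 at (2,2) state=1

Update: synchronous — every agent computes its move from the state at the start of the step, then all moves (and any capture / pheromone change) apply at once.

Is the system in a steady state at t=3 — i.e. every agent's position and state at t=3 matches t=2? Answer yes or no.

t=1: a0@(3,0):0 a1@(3,2):0 a2@(0,1):0 a3@(1,3):0 a4@(2,0):1 a5@(1,2):0 a6@(3,1):1 a7@(4,3):0 a8@(0,0):0 a9@(0,2):0 a10@(2,2):0
t=2: a0@(3,0):0 a1@(3,2):0 a2@(0,1):0 a3@(1,3):0 a4@(2,0):1 a5@(1,2):0 a6@(3,1):0 a7@(4,3):0 a8@(0,0):0 a9@(0,2):0 a10@(2,2):0
t=3: a0@(3,0):0 a1@(3,2):0 a2@(0,1):0 a3@(1,3):0 a4@(2,0):0 a5@(1,2):0 a6@(3,1):0 a7@(4,3):0 a8@(0,0):0 a9@(0,2):0 a10@(2,2):0

no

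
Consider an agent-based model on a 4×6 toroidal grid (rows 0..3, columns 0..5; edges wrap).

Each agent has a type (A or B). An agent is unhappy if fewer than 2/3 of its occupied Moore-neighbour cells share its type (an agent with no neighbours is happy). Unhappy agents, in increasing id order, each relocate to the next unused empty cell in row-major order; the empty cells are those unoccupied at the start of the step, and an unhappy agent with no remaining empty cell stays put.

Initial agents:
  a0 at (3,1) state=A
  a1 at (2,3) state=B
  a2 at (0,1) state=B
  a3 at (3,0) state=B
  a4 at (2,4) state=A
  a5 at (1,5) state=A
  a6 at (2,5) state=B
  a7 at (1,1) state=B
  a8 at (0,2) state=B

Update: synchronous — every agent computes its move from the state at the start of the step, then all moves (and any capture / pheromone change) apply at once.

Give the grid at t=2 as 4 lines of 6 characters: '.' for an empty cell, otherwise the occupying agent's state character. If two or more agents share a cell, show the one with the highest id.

t=1: a0@(0,0):A a1@(0,3):B a2@(0,1):B a3@(3,0):B a4@(0,4):A a5@(0,5):A a6@(1,0):B a7@(1,1):B a8@(0,2):B
t=2: a0@(1,2):A a1@(1,3):B a2@(0,1):B a3@(1,4):B a4@(1,5):A a5@(2,0):A a6@(2,1):B a7@(1,1):B a8@(0,2):B

.BB...
.BABBA
AB....
......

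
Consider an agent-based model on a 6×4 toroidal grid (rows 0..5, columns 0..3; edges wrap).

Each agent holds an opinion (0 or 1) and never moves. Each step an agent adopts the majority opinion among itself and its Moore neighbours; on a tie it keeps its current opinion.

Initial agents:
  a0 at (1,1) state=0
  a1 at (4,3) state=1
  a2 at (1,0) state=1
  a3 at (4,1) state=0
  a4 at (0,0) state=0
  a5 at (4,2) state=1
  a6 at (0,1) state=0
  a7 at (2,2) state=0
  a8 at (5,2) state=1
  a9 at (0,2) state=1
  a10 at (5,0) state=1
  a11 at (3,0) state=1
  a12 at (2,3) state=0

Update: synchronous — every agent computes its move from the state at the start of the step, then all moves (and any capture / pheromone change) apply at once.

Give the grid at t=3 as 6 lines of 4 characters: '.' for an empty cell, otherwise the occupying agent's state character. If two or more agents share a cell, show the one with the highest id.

001.
00..
..00
1...
.111
1.1.

t=1: a0@(1,1):0 a1@(4,3):1 a2@(1,0):0 a3@(4,1):1 a4@(0,0):0 a5@(4,2):1 a6@(0,1):1 a7@(2,2):0 a8@(5,2):1 a9@(0,2):1 a10@(5,0):0 a11@(3,0):1 a12@(2,3):0
t=2: a0@(1,1):0 a1@(4,3):1 a2@(1,0):0 a3@(4,1):1 a4@(0,0):0 a5@(4,2):1 a6@(0,1):0 a7@(2,2):0 a8@(5,2):1 a9@(0,2):1 a10@(5,0):1 a11@(3,0):1 a12@(2,3):0
t=3: (unchanged — steady state)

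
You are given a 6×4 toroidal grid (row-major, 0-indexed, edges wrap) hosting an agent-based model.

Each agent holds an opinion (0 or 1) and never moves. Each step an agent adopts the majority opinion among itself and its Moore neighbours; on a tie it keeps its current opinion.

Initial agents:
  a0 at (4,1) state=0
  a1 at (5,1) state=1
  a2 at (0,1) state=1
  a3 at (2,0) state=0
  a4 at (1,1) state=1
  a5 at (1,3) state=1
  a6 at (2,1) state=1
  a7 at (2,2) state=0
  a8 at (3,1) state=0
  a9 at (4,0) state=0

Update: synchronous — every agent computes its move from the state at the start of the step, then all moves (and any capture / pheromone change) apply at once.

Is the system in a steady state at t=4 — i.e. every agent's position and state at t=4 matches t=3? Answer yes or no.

no

t=1: a0@(4,1):0 a1@(5,1):1 a2@(0,1):1 a3@(2,0):1 a4@(1,1):1 a5@(1,3):0 a6@(2,1):0 a7@(2,2):1 a8@(3,1):0 a9@(4,0):0
t=2: a0@(4,1):0 a1@(5,1):1 a2@(0,1):1 a3@(2,0):0 a4@(1,1):1 a5@(1,3):1 a6@(2,1):1 a7@(2,2):0 a8@(3,1):0 a9@(4,0):0
t=3: a0@(4,1):0 a1@(5,1):1 a2@(0,1):1 a3@(2,0):1 a4@(1,1):1 a5@(1,3):0 a6@(2,1):0 a7@(2,2):1 a8@(3,1):0 a9@(4,0):0
t=4: a0@(4,1):0 a1@(5,1):1 a2@(0,1):1 a3@(2,0):0 a4@(1,1):1 a5@(1,3):1 a6@(2,1):1 a7@(2,2):0 a8@(3,1):0 a9@(4,0):0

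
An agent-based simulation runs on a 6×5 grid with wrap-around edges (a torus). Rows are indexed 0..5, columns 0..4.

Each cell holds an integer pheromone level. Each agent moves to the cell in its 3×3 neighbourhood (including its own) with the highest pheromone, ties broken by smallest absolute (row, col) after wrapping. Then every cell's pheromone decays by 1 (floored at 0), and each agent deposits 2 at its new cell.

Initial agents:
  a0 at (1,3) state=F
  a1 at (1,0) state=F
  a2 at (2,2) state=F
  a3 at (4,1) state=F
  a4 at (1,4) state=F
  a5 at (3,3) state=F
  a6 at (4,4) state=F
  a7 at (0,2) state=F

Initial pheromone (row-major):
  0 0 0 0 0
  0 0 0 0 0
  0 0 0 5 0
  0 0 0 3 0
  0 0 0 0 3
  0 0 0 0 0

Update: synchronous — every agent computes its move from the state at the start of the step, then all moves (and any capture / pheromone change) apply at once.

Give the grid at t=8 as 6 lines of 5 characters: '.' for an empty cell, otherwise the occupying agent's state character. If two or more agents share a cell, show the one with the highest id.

t=1: a0@(2,3) a1@(0,0) a2@(2,3) a3@(3,0) a4@(2,3) a5@(2,3) a6@(3,3) a7@(0,1) | pheromone: 2 2 0 0 0 / 0 0 0 0 0 / 0 0 0 12 0 / 2 0 0 4 0 / 0 0 0 0 2 / 0 0 0 0 0
t=2: a0@(2,3) a1@(0,0) a2@(2,3) a3@(3,0) a4@(2,3) a5@(2,3) a6@(2,3) a7@(0,0) | pheromone: 5 1 0 0 0 / 0 0 0 0 0 / 0 0 0 21 0 / 3 0 0 3 0 / 0 0 0 0 1 / 0 0 0 0 0
t=3: a0@(2,3) a1@(0,0) a2@(2,3) a3@(3,0) a4@(2,3) a5@(2,3) a6@(2,3) a7@(0,0) | pheromone: 8 0 0 0 0 / 0 0 0 0 0 / 0 0 0 30 0 / 4 0 0 2 0 / 0 0 0 0 0 / 0 0 0 0 0
t=4: a0@(2,3) a1@(0,0) a2@(2,3) a3@(3,0) a4@(2,3) a5@(2,3) a6@(2,3) a7@(0,0) | pheromone: 11 0 0 0 0 / 0 0 0 0 0 / 0 0 0 39 0 / 5 0 0 1 0 / 0 0 0 0 0 / 0 0 0 0 0
t=5: a0@(2,3) a1@(0,0) a2@(2,3) a3@(3,0) a4@(2,3) a5@(2,3) a6@(2,3) a7@(0,0) | pheromone: 14 0 0 0 0 / 0 0 0 0 0 / 0 0 0 48 0 / 6 0 0 0 0 / 0 0 0 0 0 / 0 0 0 0 0
t=6: a0@(2,3) a1@(0,0) a2@(2,3) a3@(3,0) a4@(2,3) a5@(2,3) a6@(2,3) a7@(0,0) | pheromone: 17 0 0 0 0 / 0 0 0 0 0 / 0 0 0 57 0 / 7 0 0 0 0 / 0 0 0 0 0 / 0 0 0 0 0
t=7: a0@(2,3) a1@(0,0) a2@(2,3) a3@(3,0) a4@(2,3) a5@(2,3) a6@(2,3) a7@(0,0) | pheromone: 20 0 0 0 0 / 0 0 0 0 0 / 0 0 0 66 0 / 8 0 0 0 0 / 0 0 0 0 0 / 0 0 0 0 0
t=8: a0@(2,3) a1@(0,0) a2@(2,3) a3@(3,0) a4@(2,3) a5@(2,3) a6@(2,3) a7@(0,0) | pheromone: 23 0 0 0 0 / 0 0 0 0 0 / 0 0 0 75 0 / 9 0 0 0 0 / 0 0 0 0 0 / 0 0 0 0 0

F....
.....
...F.
F....
.....
.....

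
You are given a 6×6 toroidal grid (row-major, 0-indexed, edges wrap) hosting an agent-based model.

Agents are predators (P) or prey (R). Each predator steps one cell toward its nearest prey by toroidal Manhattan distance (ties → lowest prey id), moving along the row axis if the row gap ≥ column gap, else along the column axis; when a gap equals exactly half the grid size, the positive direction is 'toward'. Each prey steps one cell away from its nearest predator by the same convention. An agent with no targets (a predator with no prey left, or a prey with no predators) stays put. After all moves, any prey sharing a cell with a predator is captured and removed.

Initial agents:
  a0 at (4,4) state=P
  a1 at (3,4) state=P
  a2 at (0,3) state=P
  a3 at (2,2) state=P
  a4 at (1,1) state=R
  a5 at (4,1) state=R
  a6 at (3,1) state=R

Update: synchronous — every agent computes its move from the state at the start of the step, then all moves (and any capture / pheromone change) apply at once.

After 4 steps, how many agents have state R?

3

t=1: a0@(4,5):P a1@(3,5):P a2@(0,2):P a3@(1,2):P a4@(0,1):R a5@(4,0):R a6@(4,1):R
t=2: a0@(4,0):P a1@(4,5):P a2@(0,1):P a3@(0,2):P a4@(0,0):R a5@(4,1):R a6@(4,2):R
t=3: a0@(4,1):P a1@(4,0):P a2@(0,0):P a3@(0,1):P a4@(0,5):R a5@(4,2):R a6@(4,3):R
t=4: a0@(4,2):P a1@(4,1):P a2@(0,5):P a3@(0,0):P a4@(0,4):R a5@(4,3):R a6@(4,4):R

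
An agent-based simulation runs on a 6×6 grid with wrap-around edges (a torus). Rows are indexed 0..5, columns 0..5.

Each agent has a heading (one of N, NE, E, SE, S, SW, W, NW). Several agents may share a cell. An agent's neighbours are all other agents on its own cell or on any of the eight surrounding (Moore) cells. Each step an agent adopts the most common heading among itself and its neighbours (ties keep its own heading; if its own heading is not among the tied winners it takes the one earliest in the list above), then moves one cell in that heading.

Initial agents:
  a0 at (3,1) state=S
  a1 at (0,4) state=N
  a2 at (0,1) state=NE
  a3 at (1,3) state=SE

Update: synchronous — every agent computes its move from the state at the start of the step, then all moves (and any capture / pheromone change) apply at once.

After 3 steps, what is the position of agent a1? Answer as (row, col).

t=1: a0@(4,1):S a1@(5,4):N a2@(5,2):NE a3@(2,4):SE
t=2: a0@(5,1):S a1@(4,4):N a2@(4,3):NE a3@(3,5):SE
t=3: a0@(0,1):S a1@(3,4):N a2@(3,4):NE a3@(4,0):SE

(3, 4)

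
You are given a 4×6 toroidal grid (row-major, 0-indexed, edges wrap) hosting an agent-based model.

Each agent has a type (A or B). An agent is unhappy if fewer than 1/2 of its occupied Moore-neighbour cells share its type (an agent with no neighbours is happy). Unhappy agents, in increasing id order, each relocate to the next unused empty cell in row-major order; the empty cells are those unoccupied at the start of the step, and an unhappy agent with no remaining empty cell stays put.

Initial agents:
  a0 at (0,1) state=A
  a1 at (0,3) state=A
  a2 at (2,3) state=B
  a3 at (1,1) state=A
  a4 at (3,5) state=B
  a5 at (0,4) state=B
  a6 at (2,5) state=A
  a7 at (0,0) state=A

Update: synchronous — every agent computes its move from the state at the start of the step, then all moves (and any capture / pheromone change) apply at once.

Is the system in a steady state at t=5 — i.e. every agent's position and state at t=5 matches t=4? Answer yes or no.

t=1: a0@(0,1):A a1@(0,2):A a2@(2,3):B a3@(1,1):A a4@(0,5):B a5@(0,4):B a6@(1,0):A a7@(0,0):A
t=2: a0@(0,1):A a1@(0,2):A a2@(2,3):B a3@(1,1):A a4@(0,3):B a5@(0,4):B a6@(1,0):A a7@(0,0):A
t=3: (unchanged — steady state)

yes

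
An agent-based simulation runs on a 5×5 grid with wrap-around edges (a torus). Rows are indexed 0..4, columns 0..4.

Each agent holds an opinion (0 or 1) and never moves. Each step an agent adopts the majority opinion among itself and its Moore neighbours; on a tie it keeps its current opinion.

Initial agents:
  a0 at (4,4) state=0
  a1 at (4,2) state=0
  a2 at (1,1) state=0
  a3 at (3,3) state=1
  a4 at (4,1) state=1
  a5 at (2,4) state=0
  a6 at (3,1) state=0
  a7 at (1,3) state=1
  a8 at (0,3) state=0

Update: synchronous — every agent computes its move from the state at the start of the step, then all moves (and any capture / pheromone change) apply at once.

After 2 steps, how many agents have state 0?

9

t=1: a0@(4,4):0 a1@(4,2):0 a2@(1,1):0 a3@(3,3):0 a4@(4,1):0 a5@(2,4):1 a6@(3,1):0 a7@(1,3):0 a8@(0,3):0
t=2: a0@(4,4):0 a1@(4,2):0 a2@(1,1):0 a3@(3,3):0 a4@(4,1):0 a5@(2,4):0 a6@(3,1):0 a7@(1,3):0 a8@(0,3):0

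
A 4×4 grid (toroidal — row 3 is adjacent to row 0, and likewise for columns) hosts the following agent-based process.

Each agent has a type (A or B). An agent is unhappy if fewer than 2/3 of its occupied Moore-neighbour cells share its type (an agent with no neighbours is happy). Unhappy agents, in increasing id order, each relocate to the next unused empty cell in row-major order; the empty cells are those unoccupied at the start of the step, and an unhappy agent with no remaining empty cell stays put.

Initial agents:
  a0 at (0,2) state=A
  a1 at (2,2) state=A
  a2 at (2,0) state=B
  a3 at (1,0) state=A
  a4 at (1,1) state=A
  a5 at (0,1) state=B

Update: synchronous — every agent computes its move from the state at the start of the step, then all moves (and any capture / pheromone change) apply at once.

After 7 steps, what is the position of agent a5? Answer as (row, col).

(2, 0)

t=1: a0@(0,0):A a1@(2,2):A a2@(0,3):B a3@(1,2):A a4@(1,3):A a5@(2,1):B
t=2: a0@(0,1):A a1@(2,2):A a2@(0,2):B a3@(1,0):A a4@(1,3):A a5@(1,1):B
t=3: a0@(0,0):A a1@(0,3):A a2@(1,2):B a3@(1,0):A a4@(1,3):A a5@(2,0):B
t=4: a0@(0,0):A a1@(0,3):A a2@(0,1):B a3@(1,0):A a4@(0,2):A a5@(1,1):B
t=5: a0@(1,2):A a1@(0,3):A a2@(1,3):B a3@(2,0):A a4@(2,1):A a5@(2,2):B
t=6: a0@(0,0):A a1@(0,1):A a2@(0,2):B a3@(1,0):A a4@(2,1):A a5@(1,1):B
t=7: a0@(0,0):A a1@(0,3):A a2@(1,2):B a3@(1,0):A a4@(1,3):A a5@(2,0):B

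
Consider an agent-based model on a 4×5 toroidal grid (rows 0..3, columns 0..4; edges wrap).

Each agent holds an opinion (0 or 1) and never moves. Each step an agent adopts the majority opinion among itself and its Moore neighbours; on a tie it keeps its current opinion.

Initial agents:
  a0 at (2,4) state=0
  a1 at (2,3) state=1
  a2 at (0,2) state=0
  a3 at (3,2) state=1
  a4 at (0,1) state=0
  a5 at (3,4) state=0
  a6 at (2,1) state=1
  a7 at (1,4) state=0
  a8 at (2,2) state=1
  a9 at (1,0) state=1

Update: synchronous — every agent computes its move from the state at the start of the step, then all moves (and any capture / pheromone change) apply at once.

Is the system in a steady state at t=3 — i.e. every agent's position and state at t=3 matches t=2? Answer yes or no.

t=1: a0@(2,4):0 a1@(2,3):1 a2@(0,2):0 a3@(3,2):1 a4@(0,1):0 a5@(3,4):0 a6@(2,1):1 a7@(1,4):0 a8@(2,2):1 a9@(1,0):0
t=2: (unchanged — steady state)

yes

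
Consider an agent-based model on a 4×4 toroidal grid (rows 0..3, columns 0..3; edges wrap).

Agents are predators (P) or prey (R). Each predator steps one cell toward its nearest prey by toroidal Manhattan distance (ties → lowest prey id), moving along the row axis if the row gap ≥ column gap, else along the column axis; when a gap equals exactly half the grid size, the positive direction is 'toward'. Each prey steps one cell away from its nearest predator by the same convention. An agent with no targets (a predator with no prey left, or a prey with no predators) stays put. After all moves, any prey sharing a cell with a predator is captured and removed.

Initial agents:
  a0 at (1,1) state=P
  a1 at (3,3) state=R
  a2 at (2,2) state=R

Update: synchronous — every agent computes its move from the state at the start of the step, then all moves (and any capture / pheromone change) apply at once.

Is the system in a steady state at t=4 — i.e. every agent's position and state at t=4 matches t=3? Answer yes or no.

yes

t=1: a0@(2,1):P a1@(2,3):R a2@(3,2):R
t=2: a0@(2,2):P a2@(0,2):R
t=3: a0@(3,2):P
t=4: (unchanged — steady state)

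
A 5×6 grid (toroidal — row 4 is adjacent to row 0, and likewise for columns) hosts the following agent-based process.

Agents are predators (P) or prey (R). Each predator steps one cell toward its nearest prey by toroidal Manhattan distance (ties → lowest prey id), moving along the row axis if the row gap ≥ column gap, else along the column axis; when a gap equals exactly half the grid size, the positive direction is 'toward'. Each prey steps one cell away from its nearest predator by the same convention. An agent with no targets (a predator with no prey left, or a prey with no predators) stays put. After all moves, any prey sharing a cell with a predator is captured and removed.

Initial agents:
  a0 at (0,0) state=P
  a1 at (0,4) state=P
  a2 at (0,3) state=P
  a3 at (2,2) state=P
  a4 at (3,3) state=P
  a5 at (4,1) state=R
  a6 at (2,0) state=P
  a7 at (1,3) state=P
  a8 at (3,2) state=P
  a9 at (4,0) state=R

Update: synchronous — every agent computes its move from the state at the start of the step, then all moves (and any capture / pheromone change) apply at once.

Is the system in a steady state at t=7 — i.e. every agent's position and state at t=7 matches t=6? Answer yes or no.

yes

t=1: a0@(4,0):P a1@(0,5):P a2@(0,2):P a3@(3,2):P a4@(3,2):P a5@(3,1):R a6@(3,0):P a7@(0,3):P a8@(4,2):P
t=2: a0@(3,0):P a1@(4,5):P a2@(4,2):P a3@(3,1):P a4@(3,1):P a6@(3,1):P a7@(4,3):P a8@(3,2):P
t=3: (unchanged — steady state)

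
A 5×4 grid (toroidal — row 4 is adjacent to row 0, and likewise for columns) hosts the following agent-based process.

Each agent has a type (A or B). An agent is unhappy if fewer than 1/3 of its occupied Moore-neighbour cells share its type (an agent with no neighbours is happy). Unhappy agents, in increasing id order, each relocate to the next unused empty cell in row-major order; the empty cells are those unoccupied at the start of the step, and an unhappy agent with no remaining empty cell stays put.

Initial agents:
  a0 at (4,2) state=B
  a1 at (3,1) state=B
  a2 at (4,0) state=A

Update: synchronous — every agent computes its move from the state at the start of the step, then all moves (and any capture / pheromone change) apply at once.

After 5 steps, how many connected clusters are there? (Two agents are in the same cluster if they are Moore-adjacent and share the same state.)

t=1: a0@(4,2):B a1@(3,1):B a2@(0,0):A
t=2: (unchanged — steady state)

2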